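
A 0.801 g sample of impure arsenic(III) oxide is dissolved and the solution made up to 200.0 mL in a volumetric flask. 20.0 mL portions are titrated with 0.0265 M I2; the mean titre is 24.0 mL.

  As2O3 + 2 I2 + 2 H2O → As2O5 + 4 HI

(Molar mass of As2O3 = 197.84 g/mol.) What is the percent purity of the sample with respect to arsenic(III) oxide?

78.5 %

n(I2) per titration = 0.0240 × 0.0265 = 6.36 × 10^-4 mol
From the 1:2 ratio, n(As2O3) in each aliquot = 1/2 × 6.36 × 10^-4 = 3.18 × 10^-4 mol
n(As2O3) in the whole flask = 3.18 × 10^-4 × 200.0/20.0 = 3.18 × 10^-3 mol
mass of As2O3 = 3.18 × 10^-3 × 197.84 = 0.629 g
% As2O3 = 0.629 / 0.801 × 100 = 78.5 %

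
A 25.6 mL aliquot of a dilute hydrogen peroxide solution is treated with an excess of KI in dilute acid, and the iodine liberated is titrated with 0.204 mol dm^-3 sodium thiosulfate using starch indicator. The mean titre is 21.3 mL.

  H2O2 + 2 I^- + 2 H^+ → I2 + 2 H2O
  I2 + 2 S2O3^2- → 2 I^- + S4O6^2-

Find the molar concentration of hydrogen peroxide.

n(S2O3^2-) = 0.0213 × 0.204 = 4.35 × 10^-3 mol
n(I2) = n(S2O3^2-)/2 = 2.17 × 10^-3 mol
n(H2O2) in the aliquot = 2.17 × 10^-3 mol (1:1 ratio)
[H2O2] = 2.17 × 10^-3 / 0.0256 = 0.0849 mol/L

0.0849 mol/L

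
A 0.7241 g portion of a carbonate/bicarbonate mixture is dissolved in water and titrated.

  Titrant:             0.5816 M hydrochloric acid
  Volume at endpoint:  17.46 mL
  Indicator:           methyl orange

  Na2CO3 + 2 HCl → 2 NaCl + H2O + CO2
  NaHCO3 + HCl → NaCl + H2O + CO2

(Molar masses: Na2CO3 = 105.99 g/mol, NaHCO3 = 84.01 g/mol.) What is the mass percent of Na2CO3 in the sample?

n(HCl) = 0.01746 × 0.5816 = 0.01015 mol
Let x = n(Na2CO3), y = n(NaHCO3).
Titrant: 2x + 1y = 0.01015;  mass: 105.99x + 84.01y = 0.7241
Solving, x = 2.080 × 10^-3 mol, y = 5.995 × 10^-3 mol
mass of Na2CO3 = 2.080 × 10^-3 × 105.99 = 0.2204 g
% Na2CO3 = 0.2204 / 0.7241 × 100 = 30.44 %

30.44 %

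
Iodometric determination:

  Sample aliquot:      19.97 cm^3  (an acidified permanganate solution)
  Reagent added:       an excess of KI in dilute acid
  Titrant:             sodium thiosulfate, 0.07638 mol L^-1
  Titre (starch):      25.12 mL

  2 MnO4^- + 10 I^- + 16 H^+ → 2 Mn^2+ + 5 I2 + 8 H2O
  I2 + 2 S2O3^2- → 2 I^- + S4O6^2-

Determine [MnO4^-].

0.01922 mol/L

n(S2O3^2-) = 0.02512 × 0.07638 = 1.919 × 10^-3 mol
n(I2) = n(S2O3^2-)/2 = 9.593 × 10^-4 mol
From the 2:5 ratio, n(MnO4^-) in the aliquot = 2/5 × 9.593 × 10^-4 = 3.837 × 10^-4 mol
[MnO4^-] = 3.837 × 10^-4 / 0.01997 = 0.01922 mol/L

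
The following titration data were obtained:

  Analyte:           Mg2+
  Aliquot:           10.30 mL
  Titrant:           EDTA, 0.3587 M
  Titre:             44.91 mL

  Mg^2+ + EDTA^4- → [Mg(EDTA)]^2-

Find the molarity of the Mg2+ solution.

1.564 M

n(EDTA) = 0.04491 L × 0.3587 mol/L = 0.01611 mol
n(Mg2+) = 0.01611 mol (1:1 mole ratio)
[Mg2+] = 0.01611 mol / 0.01030 L = 1.564 mol/L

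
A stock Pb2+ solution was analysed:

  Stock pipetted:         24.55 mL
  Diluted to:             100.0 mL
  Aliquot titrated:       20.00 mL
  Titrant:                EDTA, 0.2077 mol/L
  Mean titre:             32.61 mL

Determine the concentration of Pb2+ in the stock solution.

1.379 mol/L

Pb^2+ + EDTA^4- → [Pb(EDTA)]^2-
n(EDTA) = 0.03261 × 0.2077 = 6.773 × 10^-3 mol
n(Pb2+) in the aliquot = 6.773 × 10^-3 mol (1:1 ratio)
[Pb2+]_dilute = 6.773 × 10^-3 / 0.02000 = 0.3387 mol/L
Dilution factor = 100.0 / 24.55 = 4.073
[Pb2+]_stock = 0.3387 × 4.073 = 1.379 mol/L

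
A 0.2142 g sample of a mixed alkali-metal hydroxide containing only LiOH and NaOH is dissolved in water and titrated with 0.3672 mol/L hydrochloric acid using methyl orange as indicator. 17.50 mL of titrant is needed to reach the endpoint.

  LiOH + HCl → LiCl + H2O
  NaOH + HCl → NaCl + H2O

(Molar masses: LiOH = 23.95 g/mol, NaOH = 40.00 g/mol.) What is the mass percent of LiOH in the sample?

n(HCl) = 0.01750 × 0.3672 = 6.426 × 10^-3 mol
Let x = n(LiOH), y = n(NaOH).
Titrant: 1x + 1y = 6.426 × 10^-3;  mass: 23.95x + 40.00y = 0.2142
Solving, x = 2.669 × 10^-3 mol, y = 3.757 × 10^-3 mol
mass of LiOH = 2.669 × 10^-3 × 23.95 = 0.06393 g
% LiOH = 0.06393 / 0.2142 × 100 = 29.84 %

29.84 %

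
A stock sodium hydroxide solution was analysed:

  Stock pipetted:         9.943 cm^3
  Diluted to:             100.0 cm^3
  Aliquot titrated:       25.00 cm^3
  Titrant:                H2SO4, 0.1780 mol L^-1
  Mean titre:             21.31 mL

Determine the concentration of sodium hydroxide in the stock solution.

3.052 mol/L

2 NaOH + H2SO4 → Na2SO4 + 2 H2O
n(H2SO4) = 0.02131 × 0.1780 = 3.793 × 10^-3 mol
From the 2:1 ratio, n(NaOH) in the aliquot = 2/1 × 3.793 × 10^-3 = 7.586 × 10^-3 mol
[NaOH]_dilute = 7.586 × 10^-3 / 0.02500 = 0.3035 mol/L
Dilution factor = 100.0 / 9.943 = 10.06
[NaOH]_stock = 0.3035 × 10.06 = 3.052 mol/L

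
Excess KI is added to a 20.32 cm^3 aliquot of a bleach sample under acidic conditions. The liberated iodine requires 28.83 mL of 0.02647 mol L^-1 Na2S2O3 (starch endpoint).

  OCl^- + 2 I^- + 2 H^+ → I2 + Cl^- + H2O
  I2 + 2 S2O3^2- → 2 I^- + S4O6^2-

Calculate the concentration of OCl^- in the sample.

n(S2O3^2-) = 0.02883 × 0.02647 = 7.631 × 10^-4 mol
n(I2) = n(S2O3^2-)/2 = 3.816 × 10^-4 mol
n(OCl^-) in the aliquot = 3.816 × 10^-4 mol (1:1 ratio)
[OCl^-] = 3.816 × 10^-4 / 0.02032 = 0.01878 mol/L

0.01878 mol/L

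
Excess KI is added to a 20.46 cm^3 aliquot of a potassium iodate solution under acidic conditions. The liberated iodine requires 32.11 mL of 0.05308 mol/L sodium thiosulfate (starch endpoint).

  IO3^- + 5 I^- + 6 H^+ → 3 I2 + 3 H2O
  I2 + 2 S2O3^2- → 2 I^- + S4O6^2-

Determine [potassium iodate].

0.01388 mol/L

n(S2O3^2-) = 0.03211 × 0.05308 = 1.704 × 10^-3 mol
n(I2) = n(S2O3^2-)/2 = 8.522 × 10^-4 mol
From the 1:3 ratio, n(IO3^-) in the aliquot = 1/3 × 8.522 × 10^-4 = 2.841 × 10^-4 mol
[IO3^-] = 2.841 × 10^-4 / 0.02046 = 0.01388 mol/L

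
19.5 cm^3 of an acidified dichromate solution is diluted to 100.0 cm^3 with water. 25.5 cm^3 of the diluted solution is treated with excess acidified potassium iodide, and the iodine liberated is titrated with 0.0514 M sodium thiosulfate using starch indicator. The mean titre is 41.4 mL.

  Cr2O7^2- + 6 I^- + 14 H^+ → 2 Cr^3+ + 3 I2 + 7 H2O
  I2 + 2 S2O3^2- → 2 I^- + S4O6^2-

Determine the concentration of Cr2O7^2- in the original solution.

0.0713 M

n(S2O3^2-) = 0.0414 × 0.0514 = 2.13 × 10^-3 mol
n(I2) = n(S2O3^2-)/2 = 1.06 × 10^-3 mol
From the 1:3 ratio, n(Cr2O7^2-) in the aliquot = 1/3 × 1.06 × 10^-3 = 3.55 × 10^-4 mol
[Cr2O7^2-]_dilute = 3.55 × 10^-4 / 0.0255 = 0.0139 mol/L
[Cr2O7^2-]_original = 0.0139 × 100.0/19.5 = 0.0713 mol/L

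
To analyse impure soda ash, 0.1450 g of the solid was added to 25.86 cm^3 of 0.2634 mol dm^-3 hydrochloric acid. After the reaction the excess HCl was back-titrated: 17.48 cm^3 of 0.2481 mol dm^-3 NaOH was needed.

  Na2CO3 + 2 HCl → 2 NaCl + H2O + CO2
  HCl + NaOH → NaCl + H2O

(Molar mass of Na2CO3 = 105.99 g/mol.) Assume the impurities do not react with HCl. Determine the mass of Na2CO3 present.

0.1311 g

n(HCl) added = 0.02586 × 0.2634 = 6.812 × 10^-3 mol
n(NaOH) used in back-titration = 0.01748 × 0.2481 = 4.337 × 10^-3 mol
n(HCl) left over = 4.337 × 10^-3 mol (1:1 ratio)
n(HCl) consumed by analyte = 6.812 × 10^-3 − 4.337 × 10^-3 = 2.475 × 10^-3 mol
From the 1:2 ratio, n(Na2CO3) = 1/2 × 2.475 × 10^-3 = 1.237 × 10^-3 mol
mass of Na2CO3 = 1.237 × 10^-3 × 105.99 = 0.1311 g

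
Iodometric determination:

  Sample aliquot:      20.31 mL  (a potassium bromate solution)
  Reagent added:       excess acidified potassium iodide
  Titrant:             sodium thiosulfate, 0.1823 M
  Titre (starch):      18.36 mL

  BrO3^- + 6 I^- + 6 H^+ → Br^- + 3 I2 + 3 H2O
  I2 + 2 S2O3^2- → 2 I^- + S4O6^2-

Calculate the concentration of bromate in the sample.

n(S2O3^2-) = 0.01836 × 0.1823 = 3.347 × 10^-3 mol
n(I2) = n(S2O3^2-)/2 = 1.674 × 10^-3 mol
From the 1:3 ratio, n(BrO3^-) in the aliquot = 1/3 × 1.674 × 10^-3 = 5.578 × 10^-4 mol
[BrO3^-] = 5.578 × 10^-4 / 0.02031 = 0.02747 mol/L

0.02747 M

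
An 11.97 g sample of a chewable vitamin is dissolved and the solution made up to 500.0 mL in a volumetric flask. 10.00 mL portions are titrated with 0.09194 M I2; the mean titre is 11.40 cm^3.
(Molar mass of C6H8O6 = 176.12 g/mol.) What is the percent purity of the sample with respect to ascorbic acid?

77.11 %

C6H8O6 + I2 → C6H6O6 + 2 HI
n(I2) per titration = 0.01140 × 0.09194 = 1.048 × 10^-3 mol
n(C6H8O6) in each aliquot = 1.048 × 10^-3 mol (1:1 ratio)
n(C6H8O6) in the whole flask = 1.048 × 10^-3 × 500.0/10.00 = 0.05241 mol
mass of C6H8O6 = 0.05241 × 176.12 = 9.230 g
% C6H8O6 = 9.230 / 11.97 × 100 = 77.11 %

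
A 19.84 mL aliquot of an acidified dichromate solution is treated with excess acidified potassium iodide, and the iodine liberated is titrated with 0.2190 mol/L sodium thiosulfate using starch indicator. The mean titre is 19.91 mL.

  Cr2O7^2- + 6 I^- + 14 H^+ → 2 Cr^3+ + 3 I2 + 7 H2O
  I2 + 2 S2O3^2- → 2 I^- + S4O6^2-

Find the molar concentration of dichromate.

0.03663 mol/L

n(S2O3^2-) = 0.01991 × 0.2190 = 4.360 × 10^-3 mol
n(I2) = n(S2O3^2-)/2 = 2.180 × 10^-3 mol
From the 1:3 ratio, n(Cr2O7^2-) in the aliquot = 1/3 × 2.180 × 10^-3 = 7.267 × 10^-4 mol
[Cr2O7^2-] = 7.267 × 10^-4 / 0.01984 = 0.03663 mol/L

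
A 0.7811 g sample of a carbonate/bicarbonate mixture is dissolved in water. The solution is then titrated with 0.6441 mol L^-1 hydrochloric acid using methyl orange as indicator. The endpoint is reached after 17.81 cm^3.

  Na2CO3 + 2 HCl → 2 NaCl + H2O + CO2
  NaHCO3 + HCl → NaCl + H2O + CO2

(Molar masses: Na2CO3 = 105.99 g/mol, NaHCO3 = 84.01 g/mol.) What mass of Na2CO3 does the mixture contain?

n(HCl) = 0.01781 × 0.6441 = 0.01147 mol
Let x = n(Na2CO3), y = n(NaHCO3).
Titrant: 2x + 1y = 0.01147;  mass: 105.99x + 84.01y = 0.7811
Solving, x = 2.944 × 10^-3 mol, y = 5.583 × 10^-3 mol
mass of Na2CO3 = 2.944 × 10^-3 × 105.99 = 0.3120 g

0.3120 g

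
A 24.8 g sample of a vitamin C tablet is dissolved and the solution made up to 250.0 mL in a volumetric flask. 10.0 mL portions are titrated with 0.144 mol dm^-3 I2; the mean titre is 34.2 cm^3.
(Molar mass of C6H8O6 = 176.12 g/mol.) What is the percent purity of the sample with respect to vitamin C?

C6H8O6 + I2 → C6H6O6 + 2 HI
n(I2) per titration = 0.0342 × 0.144 = 4.92 × 10^-3 mol
n(C6H8O6) in each aliquot = 4.92 × 10^-3 mol (1:1 ratio)
n(C6H8O6) in the whole flask = 4.92 × 10^-3 × 250.0/10.0 = 0.123 mol
mass of C6H8O6 = 0.123 × 176.12 = 21.7 g
% C6H8O6 = 21.7 / 24.8 × 100 = 87.4 %

87.4 %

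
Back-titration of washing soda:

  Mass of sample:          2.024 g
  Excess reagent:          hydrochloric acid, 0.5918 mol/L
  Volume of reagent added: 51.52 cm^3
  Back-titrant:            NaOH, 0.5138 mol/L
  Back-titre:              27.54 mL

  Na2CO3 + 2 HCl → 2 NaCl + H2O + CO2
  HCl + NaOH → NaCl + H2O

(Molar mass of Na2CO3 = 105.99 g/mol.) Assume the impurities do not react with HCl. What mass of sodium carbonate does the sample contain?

n(HCl) added = 0.05152 × 0.5918 = 0.03049 mol
n(NaOH) used in back-titration = 0.02754 × 0.5138 = 0.01415 mol
n(HCl) left over = 0.01415 mol (1:1 ratio)
n(HCl) consumed by analyte = 0.03049 − 0.01415 = 0.01634 mol
From the 1:2 ratio, n(Na2CO3) = 1/2 × 0.01634 = 8.170 × 10^-3 mol
mass of Na2CO3 = 8.170 × 10^-3 × 105.99 = 0.8659 g

0.8659 g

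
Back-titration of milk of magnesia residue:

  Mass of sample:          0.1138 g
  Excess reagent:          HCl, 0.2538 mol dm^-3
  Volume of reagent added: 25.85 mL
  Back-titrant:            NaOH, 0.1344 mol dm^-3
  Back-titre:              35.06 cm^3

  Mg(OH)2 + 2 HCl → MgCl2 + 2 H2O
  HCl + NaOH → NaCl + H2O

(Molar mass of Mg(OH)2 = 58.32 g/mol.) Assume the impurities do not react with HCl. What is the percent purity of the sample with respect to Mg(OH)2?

n(HCl) added = 0.02585 × 0.2538 = 6.561 × 10^-3 mol
n(NaOH) used in back-titration = 0.03506 × 0.1344 = 4.712 × 10^-3 mol
n(HCl) left over = 4.712 × 10^-3 mol (1:1 ratio)
n(HCl) consumed by analyte = 6.561 × 10^-3 − 4.712 × 10^-3 = 1.849 × 10^-3 mol
From the 1:2 ratio, n(Mg(OH)2) = 1/2 × 1.849 × 10^-3 = 9.243 × 10^-4 mol
mass of Mg(OH)2 = 9.243 × 10^-4 × 58.32 = 0.05391 g
% Mg(OH)2 = 0.05391 / 0.1138 × 100 = 47.37 %

47.37 %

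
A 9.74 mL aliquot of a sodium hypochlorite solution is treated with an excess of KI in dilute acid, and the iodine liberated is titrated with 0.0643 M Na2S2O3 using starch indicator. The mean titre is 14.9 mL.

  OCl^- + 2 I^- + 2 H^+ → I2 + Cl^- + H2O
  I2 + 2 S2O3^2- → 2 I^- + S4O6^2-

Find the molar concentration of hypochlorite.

0.0492 M

n(S2O3^2-) = 0.0149 × 0.0643 = 9.58 × 10^-4 mol
n(I2) = n(S2O3^2-)/2 = 4.79 × 10^-4 mol
n(OCl^-) in the aliquot = 4.79 × 10^-4 mol (1:1 ratio)
[OCl^-] = 4.79 × 10^-4 / 0.00974 = 0.0492 mol/L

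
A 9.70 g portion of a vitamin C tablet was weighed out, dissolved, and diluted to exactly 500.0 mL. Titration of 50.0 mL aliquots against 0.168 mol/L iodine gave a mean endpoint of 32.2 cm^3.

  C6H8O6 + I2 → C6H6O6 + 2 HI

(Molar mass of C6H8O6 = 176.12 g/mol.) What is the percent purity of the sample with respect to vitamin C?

98.2 %

n(I2) per titration = 0.0322 × 0.168 = 5.41 × 10^-3 mol
n(C6H8O6) in each aliquot = 5.41 × 10^-3 mol (1:1 ratio)
n(C6H8O6) in the whole flask = 5.41 × 10^-3 × 500.0/50.0 = 0.0541 mol
mass of C6H8O6 = 0.0541 × 176.12 = 9.53 g
% C6H8O6 = 9.53 / 9.70 × 100 = 98.2 %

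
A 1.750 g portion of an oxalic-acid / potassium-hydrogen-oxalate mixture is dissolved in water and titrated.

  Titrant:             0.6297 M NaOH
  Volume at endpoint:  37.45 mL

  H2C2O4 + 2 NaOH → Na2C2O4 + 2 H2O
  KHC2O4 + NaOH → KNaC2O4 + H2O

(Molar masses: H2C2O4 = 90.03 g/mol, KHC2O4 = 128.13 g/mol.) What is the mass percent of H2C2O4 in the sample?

n(NaOH) = 0.03745 × 0.6297 = 0.02358 mol
Let x = n(H2C2O4), y = n(KHC2O4).
Titrant: 2x + 1y = 0.02358;  mass: 90.03x + 128.13y = 1.750
Solving, x = 7.650 × 10^-3 mol, y = 8.283 × 10^-3 mol
mass of H2C2O4 = 7.650 × 10^-3 × 90.03 = 0.6887 g
% H2C2O4 = 0.6887 / 1.750 × 100 = 39.35 %

39.35 %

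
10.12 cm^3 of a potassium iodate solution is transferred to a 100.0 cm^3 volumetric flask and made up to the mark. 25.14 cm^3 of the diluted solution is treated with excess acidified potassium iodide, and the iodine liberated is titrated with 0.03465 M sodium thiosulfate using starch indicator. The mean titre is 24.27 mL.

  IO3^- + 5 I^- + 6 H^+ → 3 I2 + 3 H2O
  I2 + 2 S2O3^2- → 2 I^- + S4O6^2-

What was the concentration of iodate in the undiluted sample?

n(S2O3^2-) = 0.02427 × 0.03465 = 8.410 × 10^-4 mol
n(I2) = n(S2O3^2-)/2 = 4.205 × 10^-4 mol
From the 1:3 ratio, n(IO3^-) in the aliquot = 1/3 × 4.205 × 10^-4 = 1.402 × 10^-4 mol
[IO3^-]_dilute = 1.402 × 10^-4 / 0.02514 = 0.005575 mol/L
[IO3^-]_original = 0.005575 × 100.0/10.12 = 0.05509 mol/L

0.05509 M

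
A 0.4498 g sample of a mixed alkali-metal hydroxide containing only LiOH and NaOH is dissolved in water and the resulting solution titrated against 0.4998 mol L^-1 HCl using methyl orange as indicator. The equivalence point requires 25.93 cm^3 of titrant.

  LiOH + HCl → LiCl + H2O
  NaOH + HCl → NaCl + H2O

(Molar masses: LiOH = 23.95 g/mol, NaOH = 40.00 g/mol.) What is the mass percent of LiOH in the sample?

22.76 %

n(HCl) = 0.02593 × 0.4998 = 0.01296 mol
Let x = n(LiOH), y = n(NaOH).
Titrant: 1x + 1y = 0.01296;  mass: 23.95x + 40.00y = 0.4498
Solving, x = 4.274 × 10^-3 mol, y = 8.686 × 10^-3 mol
mass of LiOH = 4.274 × 10^-3 × 23.95 = 0.1024 g
% LiOH = 0.1024 / 0.4498 × 100 = 22.76 %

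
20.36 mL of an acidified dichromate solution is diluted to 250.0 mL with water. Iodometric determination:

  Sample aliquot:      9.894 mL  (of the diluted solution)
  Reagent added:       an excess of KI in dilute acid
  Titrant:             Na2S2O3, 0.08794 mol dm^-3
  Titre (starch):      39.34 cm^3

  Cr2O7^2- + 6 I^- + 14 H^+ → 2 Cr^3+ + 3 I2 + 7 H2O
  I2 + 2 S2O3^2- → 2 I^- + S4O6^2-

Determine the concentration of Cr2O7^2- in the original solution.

0.7156 mol/L

n(S2O3^2-) = 0.03934 × 0.08794 = 3.460 × 10^-3 mol
n(I2) = n(S2O3^2-)/2 = 1.730 × 10^-3 mol
From the 1:3 ratio, n(Cr2O7^2-) in the aliquot = 1/3 × 1.730 × 10^-3 = 5.766 × 10^-4 mol
[Cr2O7^2-]_dilute = 5.766 × 10^-4 / 0.009894 = 0.05828 mol/L
[Cr2O7^2-]_original = 0.05828 × 250.0/20.36 = 0.7156 mol/L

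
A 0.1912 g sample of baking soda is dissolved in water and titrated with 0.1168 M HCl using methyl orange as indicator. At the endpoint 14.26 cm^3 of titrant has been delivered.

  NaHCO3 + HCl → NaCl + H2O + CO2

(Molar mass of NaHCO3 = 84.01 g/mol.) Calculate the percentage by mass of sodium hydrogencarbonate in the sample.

73.18 %

n(HCl) = 0.01426 L × 0.1168 mol/L = 1.666 × 10^-3 mol
n(NaHCO3) = 1.666 × 10^-3 mol (1:1 ratio)
mass of NaHCO3 = 1.666 × 10^-3 × 84.01 g/mol = 0.1399 g
% NaHCO3 = 0.1399 / 0.1912 × 100 = 73.18 %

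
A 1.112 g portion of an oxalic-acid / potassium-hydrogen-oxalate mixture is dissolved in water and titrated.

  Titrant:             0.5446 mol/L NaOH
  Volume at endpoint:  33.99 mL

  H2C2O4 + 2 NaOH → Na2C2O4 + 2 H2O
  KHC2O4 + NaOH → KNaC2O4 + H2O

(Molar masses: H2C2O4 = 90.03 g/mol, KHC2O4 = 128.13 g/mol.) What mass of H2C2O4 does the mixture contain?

n(NaOH) = 0.03399 × 0.5446 = 0.01851 mol
Let x = n(H2C2O4), y = n(KHC2O4).
Titrant: 2x + 1y = 0.01851;  mass: 90.03x + 128.13y = 1.112
Solving, x = 7.579 × 10^-3 mol, y = 3.354 × 10^-3 mol
mass of H2C2O4 = 7.579 × 10^-3 × 90.03 = 0.6823 g

0.6823 g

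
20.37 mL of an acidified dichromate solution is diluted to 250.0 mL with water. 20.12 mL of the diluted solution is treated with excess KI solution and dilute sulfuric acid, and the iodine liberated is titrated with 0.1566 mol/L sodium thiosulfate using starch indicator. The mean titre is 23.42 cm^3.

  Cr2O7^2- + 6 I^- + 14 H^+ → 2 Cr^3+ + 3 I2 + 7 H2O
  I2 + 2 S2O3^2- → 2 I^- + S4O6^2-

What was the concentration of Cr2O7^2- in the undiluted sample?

0.3729 mol/L

n(S2O3^2-) = 0.02342 × 0.1566 = 3.668 × 10^-3 mol
n(I2) = n(S2O3^2-)/2 = 1.834 × 10^-3 mol
From the 1:3 ratio, n(Cr2O7^2-) in the aliquot = 1/3 × 1.834 × 10^-3 = 6.113 × 10^-4 mol
[Cr2O7^2-]_dilute = 6.113 × 10^-4 / 0.02012 = 0.03038 mol/L
[Cr2O7^2-]_original = 0.03038 × 250.0/20.37 = 0.3729 mol/L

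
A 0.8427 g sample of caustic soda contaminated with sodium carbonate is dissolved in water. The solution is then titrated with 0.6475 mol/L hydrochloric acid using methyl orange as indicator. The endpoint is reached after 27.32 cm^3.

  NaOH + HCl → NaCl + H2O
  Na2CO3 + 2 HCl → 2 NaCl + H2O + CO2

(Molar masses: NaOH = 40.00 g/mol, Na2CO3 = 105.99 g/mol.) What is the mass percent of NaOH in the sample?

34.61 %

n(HCl) = 0.02732 × 0.6475 = 0.01769 mol
Let x = n(NaOH), y = n(Na2CO3).
Titrant: 1x + 2y = 0.01769;  mass: 40.00x + 105.99y = 0.8427
Solving, x = 7.292 × 10^-3 mol, y = 5.199 × 10^-3 mol
mass of NaOH = 7.292 × 10^-3 × 40.00 = 0.2917 g
% NaOH = 0.2917 / 0.8427 × 100 = 34.61 %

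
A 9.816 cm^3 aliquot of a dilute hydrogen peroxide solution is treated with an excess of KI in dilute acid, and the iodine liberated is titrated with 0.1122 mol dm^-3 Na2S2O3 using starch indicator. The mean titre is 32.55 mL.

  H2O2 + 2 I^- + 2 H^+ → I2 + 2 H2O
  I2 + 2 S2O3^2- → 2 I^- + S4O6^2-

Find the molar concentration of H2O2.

n(S2O3^2-) = 0.03255 × 0.1122 = 3.652 × 10^-3 mol
n(I2) = n(S2O3^2-)/2 = 1.826 × 10^-3 mol
n(H2O2) in the aliquot = 1.826 × 10^-3 mol (1:1 ratio)
[H2O2] = 1.826 × 10^-3 / 0.009816 = 0.1860 mol/L

0.1860 mol/L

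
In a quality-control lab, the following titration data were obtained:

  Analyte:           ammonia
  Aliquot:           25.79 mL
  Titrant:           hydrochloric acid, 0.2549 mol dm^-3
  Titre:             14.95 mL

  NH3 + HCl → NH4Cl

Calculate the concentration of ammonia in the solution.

n(HCl) = 0.01495 L × 0.2549 mol/L = 3.811 × 10^-3 mol
n(NH3) = 3.811 × 10^-3 mol (1:1 mole ratio)
[NH3] = 3.811 × 10^-3 mol / 0.02579 L = 0.1478 mol/L

0.1478 mol/L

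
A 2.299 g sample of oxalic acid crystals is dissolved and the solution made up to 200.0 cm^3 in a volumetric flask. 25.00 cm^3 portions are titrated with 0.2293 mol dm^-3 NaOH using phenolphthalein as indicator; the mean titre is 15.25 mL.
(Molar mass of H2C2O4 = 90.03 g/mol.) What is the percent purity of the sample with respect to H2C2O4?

54.77 %

H2C2O4 + 2 NaOH → Na2C2O4 + 2 H2O
n(NaOH) per titration = 0.01525 × 0.2293 = 3.497 × 10^-3 mol
From the 1:2 ratio, n(H2C2O4) in each aliquot = 1/2 × 3.497 × 10^-3 = 1.748 × 10^-3 mol
n(H2C2O4) in the whole flask = 1.748 × 10^-3 × 200.0/25.00 = 0.01399 mol
mass of H2C2O4 = 0.01399 × 90.03 = 1.259 g
% H2C2O4 = 1.259 / 2.299 × 100 = 54.77 %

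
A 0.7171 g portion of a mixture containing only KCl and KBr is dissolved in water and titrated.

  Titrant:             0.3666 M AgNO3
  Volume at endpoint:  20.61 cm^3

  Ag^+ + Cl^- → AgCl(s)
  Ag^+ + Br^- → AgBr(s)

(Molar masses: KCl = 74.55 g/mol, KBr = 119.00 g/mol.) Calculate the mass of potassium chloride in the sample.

n(AgNO3) = 0.02061 × 0.3666 = 7.556 × 10^-3 mol
Let x = n(KCl), y = n(KBr).
Titrant: 1x + 1y = 7.556 × 10^-3;  mass: 74.55x + 119.00y = 0.7171
Solving, x = 4.095 × 10^-3 mol, y = 3.461 × 10^-3 mol
mass of KCl = 4.095 × 10^-3 × 74.55 = 0.3053 g

0.3053 g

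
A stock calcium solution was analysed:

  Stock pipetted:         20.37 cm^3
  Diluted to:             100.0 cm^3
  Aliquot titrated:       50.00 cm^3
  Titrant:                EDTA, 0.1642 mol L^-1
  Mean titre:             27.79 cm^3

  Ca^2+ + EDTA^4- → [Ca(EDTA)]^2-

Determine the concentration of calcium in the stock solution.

0.4480 mol/L

n(EDTA) = 0.02779 × 0.1642 = 4.563 × 10^-3 mol
n(Ca2+) in the aliquot = 4.563 × 10^-3 mol (1:1 ratio)
[Ca2+]_dilute = 4.563 × 10^-3 / 0.05000 = 0.09126 mol/L
Dilution factor = 100.0 / 20.37 = 4.909
[Ca2+]_stock = 0.09126 × 4.909 = 0.4480 mol/L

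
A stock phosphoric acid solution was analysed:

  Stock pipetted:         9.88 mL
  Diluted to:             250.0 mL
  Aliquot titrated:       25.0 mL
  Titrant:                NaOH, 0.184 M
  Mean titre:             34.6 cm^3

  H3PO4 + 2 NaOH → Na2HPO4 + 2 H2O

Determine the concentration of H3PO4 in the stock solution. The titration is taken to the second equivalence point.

3.22 M

n(NaOH) = 0.0346 × 0.184 = 6.37 × 10^-3 mol
From the 1:2 ratio, n(H3PO4) in the aliquot = 1/2 × 6.37 × 10^-3 = 3.18 × 10^-3 mol
[H3PO4]_dilute = 3.18 × 10^-3 / 0.0250 = 0.127 mol/L
Dilution factor = 250.0 / 9.88 = 25.30
[H3PO4]_stock = 0.127 × 25.30 = 3.22 mol/L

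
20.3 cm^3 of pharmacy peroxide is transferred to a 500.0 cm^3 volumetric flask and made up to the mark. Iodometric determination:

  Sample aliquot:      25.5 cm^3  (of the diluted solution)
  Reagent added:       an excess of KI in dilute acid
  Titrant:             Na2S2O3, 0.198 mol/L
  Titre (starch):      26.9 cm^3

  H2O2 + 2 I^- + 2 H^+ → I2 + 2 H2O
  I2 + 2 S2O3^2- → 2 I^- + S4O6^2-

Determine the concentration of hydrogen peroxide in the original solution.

2.57 mol/L

n(S2O3^2-) = 0.0269 × 0.198 = 5.33 × 10^-3 mol
n(I2) = n(S2O3^2-)/2 = 2.66 × 10^-3 mol
n(H2O2) in the aliquot = 2.66 × 10^-3 mol (1:1 ratio)
[H2O2]_dilute = 2.66 × 10^-3 / 0.0255 = 0.104 mol/L
[H2O2]_original = 0.104 × 500.0/20.3 = 2.57 mol/L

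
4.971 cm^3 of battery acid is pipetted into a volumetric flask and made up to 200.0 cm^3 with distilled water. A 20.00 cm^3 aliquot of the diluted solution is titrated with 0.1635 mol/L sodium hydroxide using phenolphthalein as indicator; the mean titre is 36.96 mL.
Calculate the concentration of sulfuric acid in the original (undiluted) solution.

6.078 mol/L

H2SO4 + 2 NaOH → Na2SO4 + 2 H2O
n(NaOH) = 0.03696 × 0.1635 = 6.043 × 10^-3 mol
From the 1:2 ratio, n(H2SO4) in the aliquot = 1/2 × 6.043 × 10^-3 = 3.021 × 10^-3 mol
[H2SO4]_dilute = 3.021 × 10^-3 / 0.02000 = 0.1511 mol/L
Dilution factor = 200.0 / 4.971 = 40.23
[H2SO4]_stock = 0.1511 × 40.23 = 6.078 mol/L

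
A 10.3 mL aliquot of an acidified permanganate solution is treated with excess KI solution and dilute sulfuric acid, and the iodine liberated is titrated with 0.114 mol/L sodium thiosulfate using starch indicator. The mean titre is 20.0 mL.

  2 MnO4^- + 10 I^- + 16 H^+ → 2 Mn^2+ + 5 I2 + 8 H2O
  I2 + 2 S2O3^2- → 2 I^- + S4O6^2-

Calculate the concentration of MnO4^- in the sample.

0.0443 mol/L

n(S2O3^2-) = 0.0200 × 0.114 = 2.28 × 10^-3 mol
n(I2) = n(S2O3^2-)/2 = 1.14 × 10^-3 mol
From the 2:5 ratio, n(MnO4^-) in the aliquot = 2/5 × 1.14 × 10^-3 = 4.56 × 10^-4 mol
[MnO4^-] = 4.56 × 10^-4 / 0.0103 = 0.0443 mol/L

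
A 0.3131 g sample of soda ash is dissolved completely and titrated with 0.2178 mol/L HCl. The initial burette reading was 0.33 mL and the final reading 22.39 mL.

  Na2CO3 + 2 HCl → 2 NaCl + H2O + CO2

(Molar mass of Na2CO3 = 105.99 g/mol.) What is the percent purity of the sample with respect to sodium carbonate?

81.32 %

n(HCl) = 0.02206 L × 0.2178 mol/L = 4.805 × 10^-3 mol
From the 1:2 ratio, n(Na2CO3) = 1/2 × 4.805 × 10^-3 = 2.402 × 10^-3 mol
mass of Na2CO3 = 2.402 × 10^-3 × 105.99 g/mol = 0.2546 g
% Na2CO3 = 0.2546 / 0.3131 × 100 = 81.32 %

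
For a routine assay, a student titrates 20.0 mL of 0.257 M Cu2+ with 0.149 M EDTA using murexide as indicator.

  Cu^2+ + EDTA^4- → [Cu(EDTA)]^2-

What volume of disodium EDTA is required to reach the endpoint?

34.5 mL

n(Cu2+) = 0.0200 L × 0.257 mol/L = 5.14 × 10^-3 mol
n(EDTA) = 5.14 × 10^-3 mol (1:1 stoichiometry)
V(EDTA) = 5.14 × 10^-3 mol / 0.149 mol/L = 0.0345 L = 34.5 mL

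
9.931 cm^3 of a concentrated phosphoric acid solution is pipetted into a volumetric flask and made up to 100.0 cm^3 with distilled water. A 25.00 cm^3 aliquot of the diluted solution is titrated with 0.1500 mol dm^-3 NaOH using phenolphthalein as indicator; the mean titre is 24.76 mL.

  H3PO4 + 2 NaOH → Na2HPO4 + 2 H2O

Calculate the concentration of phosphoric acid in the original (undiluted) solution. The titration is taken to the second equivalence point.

0.7480 mol/L

n(NaOH) = 0.02476 × 0.1500 = 3.714 × 10^-3 mol
From the 1:2 ratio, n(H3PO4) in the aliquot = 1/2 × 3.714 × 10^-3 = 1.857 × 10^-3 mol
[H3PO4]_dilute = 1.857 × 10^-3 / 0.02500 = 0.07428 mol/L
Dilution factor = 100.0 / 9.931 = 10.07
[H3PO4]_stock = 0.07428 × 10.07 = 0.7480 mol/L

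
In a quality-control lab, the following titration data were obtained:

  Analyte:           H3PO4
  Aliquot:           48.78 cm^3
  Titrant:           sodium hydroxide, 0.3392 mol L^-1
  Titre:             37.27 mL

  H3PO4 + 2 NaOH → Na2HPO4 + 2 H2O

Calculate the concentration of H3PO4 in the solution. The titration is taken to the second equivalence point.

0.1296 mol/L

n(NaOH) = 0.03727 L × 0.3392 mol/L = 0.01264 mol
From the 1:2 mole ratio, n(H3PO4) = 1/2 × 0.01264 = 6.321 × 10^-3 mol
[H3PO4] = 6.321 × 10^-3 mol / 0.04878 L = 0.1296 mol/L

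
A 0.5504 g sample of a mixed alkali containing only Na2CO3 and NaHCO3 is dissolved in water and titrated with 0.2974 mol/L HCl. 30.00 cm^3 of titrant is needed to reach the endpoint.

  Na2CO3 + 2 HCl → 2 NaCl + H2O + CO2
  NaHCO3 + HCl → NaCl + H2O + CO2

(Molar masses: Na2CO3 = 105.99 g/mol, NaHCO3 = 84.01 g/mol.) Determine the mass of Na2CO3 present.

0.3403 g

n(HCl) = 0.03000 × 0.2974 = 8.922 × 10^-3 mol
Let x = n(Na2CO3), y = n(NaHCO3).
Titrant: 2x + 1y = 8.922 × 10^-3;  mass: 105.99x + 84.01y = 0.5504
Solving, x = 3.210 × 10^-3 mol, y = 2.501 × 10^-3 mol
mass of Na2CO3 = 3.210 × 10^-3 × 105.99 = 0.3403 g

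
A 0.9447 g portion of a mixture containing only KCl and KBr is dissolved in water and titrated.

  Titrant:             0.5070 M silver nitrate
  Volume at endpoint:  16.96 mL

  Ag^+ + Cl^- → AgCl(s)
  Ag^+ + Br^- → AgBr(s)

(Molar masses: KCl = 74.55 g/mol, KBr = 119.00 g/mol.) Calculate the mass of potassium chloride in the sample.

n(AgNO3) = 0.01696 × 0.5070 = 8.599 × 10^-3 mol
Let x = n(KCl), y = n(KBr).
Titrant: 1x + 1y = 8.599 × 10^-3;  mass: 74.55x + 119.00y = 0.9447
Solving, x = 1.767 × 10^-3 mol, y = 6.832 × 10^-3 mol
mass of KCl = 1.767 × 10^-3 × 74.55 = 0.1317 g

0.1317 g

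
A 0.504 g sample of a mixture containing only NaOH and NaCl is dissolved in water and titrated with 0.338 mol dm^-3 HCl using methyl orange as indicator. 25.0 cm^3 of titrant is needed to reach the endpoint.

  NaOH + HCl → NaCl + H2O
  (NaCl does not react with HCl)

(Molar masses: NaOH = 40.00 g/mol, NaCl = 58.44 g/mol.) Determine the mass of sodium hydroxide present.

0.338 g

n(HCl) = 0.0250 × 0.338 = 8.45 × 10^-3 mol
Let x = n(NaOH), y = n(NaCl).
Titrant: 1x = 8.45 × 10^-3;  mass: 40.00x + 58.44y = 0.504
Solving, x = 8.45 × 10^-3 mol, y = 2.84 × 10^-3 mol
mass of NaOH = 8.45 × 10^-3 × 40.00 = 0.338 g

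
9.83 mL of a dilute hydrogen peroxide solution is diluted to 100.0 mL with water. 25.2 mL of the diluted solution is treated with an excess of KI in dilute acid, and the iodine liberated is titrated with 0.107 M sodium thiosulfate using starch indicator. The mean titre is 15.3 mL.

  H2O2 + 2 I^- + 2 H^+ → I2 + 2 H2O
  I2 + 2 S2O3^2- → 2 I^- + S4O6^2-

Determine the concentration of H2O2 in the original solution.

n(S2O3^2-) = 0.0153 × 0.107 = 1.64 × 10^-3 mol
n(I2) = n(S2O3^2-)/2 = 8.19 × 10^-4 mol
n(H2O2) in the aliquot = 8.19 × 10^-4 mol (1:1 ratio)
[H2O2]_dilute = 8.19 × 10^-4 / 0.0252 = 0.0325 mol/L
[H2O2]_original = 0.0325 × 100.0/9.83 = 0.330 mol/L

0.330 M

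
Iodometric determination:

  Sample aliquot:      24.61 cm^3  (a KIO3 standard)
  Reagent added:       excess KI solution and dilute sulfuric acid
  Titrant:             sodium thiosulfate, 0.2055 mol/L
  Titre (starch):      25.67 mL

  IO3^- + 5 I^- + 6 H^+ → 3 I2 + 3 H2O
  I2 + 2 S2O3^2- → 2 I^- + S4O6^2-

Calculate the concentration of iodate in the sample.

0.03573 mol/L

n(S2O3^2-) = 0.02567 × 0.2055 = 5.275 × 10^-3 mol
n(I2) = n(S2O3^2-)/2 = 2.638 × 10^-3 mol
From the 1:3 ratio, n(IO3^-) in the aliquot = 1/3 × 2.638 × 10^-3 = 8.792 × 10^-4 mol
[IO3^-] = 8.792 × 10^-4 / 0.02461 = 0.03573 mol/L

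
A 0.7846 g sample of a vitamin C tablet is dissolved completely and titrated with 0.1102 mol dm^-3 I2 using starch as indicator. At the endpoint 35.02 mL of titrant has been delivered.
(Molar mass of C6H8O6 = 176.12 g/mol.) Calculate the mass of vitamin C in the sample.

C6H8O6 + I2 → C6H6O6 + 2 HI
n(I2) = 0.03502 L × 0.1102 mol/L = 3.859 × 10^-3 mol
n(C6H8O6) = 3.859 × 10^-3 mol (1:1 ratio)
mass of C6H8O6 = 3.859 × 10^-3 × 176.12 g/mol = 0.6797 g

0.6797 g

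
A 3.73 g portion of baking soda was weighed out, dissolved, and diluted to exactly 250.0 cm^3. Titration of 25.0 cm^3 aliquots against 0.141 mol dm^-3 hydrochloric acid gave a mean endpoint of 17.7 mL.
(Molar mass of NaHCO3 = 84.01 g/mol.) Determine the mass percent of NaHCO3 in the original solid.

56.2 %

NaHCO3 + HCl → NaCl + H2O + CO2
n(HCl) per titration = 0.0177 × 0.141 = 2.50 × 10^-3 mol
n(NaHCO3) in each aliquot = 2.50 × 10^-3 mol (1:1 ratio)
n(NaHCO3) in the whole flask = 2.50 × 10^-3 × 250.0/25.0 = 0.0250 mol
mass of NaHCO3 = 0.0250 × 84.01 = 2.10 g
% NaHCO3 = 2.10 / 3.73 × 100 = 56.2 %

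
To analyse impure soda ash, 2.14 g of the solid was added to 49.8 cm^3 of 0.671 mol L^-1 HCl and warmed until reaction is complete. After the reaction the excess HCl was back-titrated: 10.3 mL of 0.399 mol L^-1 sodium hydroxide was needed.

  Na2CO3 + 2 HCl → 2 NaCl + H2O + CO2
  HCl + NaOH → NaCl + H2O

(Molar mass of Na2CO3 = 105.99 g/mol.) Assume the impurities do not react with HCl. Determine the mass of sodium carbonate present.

1.55 g

n(HCl) added = 0.0498 × 0.671 = 0.0334 mol
n(NaOH) used in back-titration = 0.0103 × 0.399 = 4.11 × 10^-3 mol
n(HCl) left over = 4.11 × 10^-3 mol (1:1 ratio)
n(HCl) consumed by analyte = 0.0334 − 4.11 × 10^-3 = 0.0293 mol
From the 1:2 ratio, n(Na2CO3) = 1/2 × 0.0293 = 0.0147 mol
mass of Na2CO3 = 0.0147 × 105.99 = 1.55 g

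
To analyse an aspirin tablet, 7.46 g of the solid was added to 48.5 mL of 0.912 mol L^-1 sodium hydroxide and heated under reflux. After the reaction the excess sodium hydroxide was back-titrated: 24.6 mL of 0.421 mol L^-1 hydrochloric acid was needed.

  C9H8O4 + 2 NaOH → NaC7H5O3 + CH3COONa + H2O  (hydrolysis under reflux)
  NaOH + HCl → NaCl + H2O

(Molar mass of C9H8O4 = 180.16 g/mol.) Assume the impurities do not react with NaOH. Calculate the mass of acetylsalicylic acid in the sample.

n(NaOH) added = 0.0485 × 0.912 = 0.0442 mol
n(HCl) used in back-titration = 0.0246 × 0.421 = 0.0104 mol
n(NaOH) left over = 0.0104 mol (1:1 ratio)
n(NaOH) consumed by analyte = 0.0442 − 0.0104 = 0.0339 mol
From the 1:2 ratio, n(C9H8O4) = 1/2 × 0.0339 = 0.0169 mol
mass of C9H8O4 = 0.0169 × 180.16 = 3.05 g

3.05 g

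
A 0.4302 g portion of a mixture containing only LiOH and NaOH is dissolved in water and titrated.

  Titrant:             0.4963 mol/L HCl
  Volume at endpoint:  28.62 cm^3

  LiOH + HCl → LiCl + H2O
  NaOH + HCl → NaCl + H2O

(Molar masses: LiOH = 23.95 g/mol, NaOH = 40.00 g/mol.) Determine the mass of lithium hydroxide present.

n(HCl) = 0.02862 × 0.4963 = 0.01420 mol
Let x = n(LiOH), y = n(NaOH).
Titrant: 1x + 1y = 0.01420;  mass: 23.95x + 40.00y = 0.4302
Solving, x = 8.596 × 10^-3 mol, y = 5.608 × 10^-3 mol
mass of LiOH = 8.596 × 10^-3 × 23.95 = 0.2059 g

0.2059 g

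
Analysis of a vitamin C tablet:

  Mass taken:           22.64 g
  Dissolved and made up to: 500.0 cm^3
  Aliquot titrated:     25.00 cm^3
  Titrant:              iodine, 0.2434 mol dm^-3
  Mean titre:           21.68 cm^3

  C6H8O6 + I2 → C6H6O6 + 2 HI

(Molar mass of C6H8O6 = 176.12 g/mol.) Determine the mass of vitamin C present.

n(I2) per titration = 0.02168 × 0.2434 = 5.277 × 10^-3 mol
n(C6H8O6) in each aliquot = 5.277 × 10^-3 mol (1:1 ratio)
n(C6H8O6) in the whole flask = 5.277 × 10^-3 × 500.0/25.00 = 0.1055 mol
mass of C6H8O6 = 0.1055 × 176.12 = 18.59 g

18.59 g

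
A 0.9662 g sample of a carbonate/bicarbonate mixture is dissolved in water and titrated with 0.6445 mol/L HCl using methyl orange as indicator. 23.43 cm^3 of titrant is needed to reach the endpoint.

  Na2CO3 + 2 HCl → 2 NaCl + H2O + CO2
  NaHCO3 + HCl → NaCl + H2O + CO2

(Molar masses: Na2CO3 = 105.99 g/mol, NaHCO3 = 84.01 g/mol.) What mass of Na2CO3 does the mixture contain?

0.5167 g

n(HCl) = 0.02343 × 0.6445 = 0.01510 mol
Let x = n(Na2CO3), y = n(NaHCO3).
Titrant: 2x + 1y = 0.01510;  mass: 105.99x + 84.01y = 0.9662
Solving, x = 4.875 × 10^-3 mol, y = 5.350 × 10^-3 mol
mass of Na2CO3 = 4.875 × 10^-3 × 105.99 = 0.5167 g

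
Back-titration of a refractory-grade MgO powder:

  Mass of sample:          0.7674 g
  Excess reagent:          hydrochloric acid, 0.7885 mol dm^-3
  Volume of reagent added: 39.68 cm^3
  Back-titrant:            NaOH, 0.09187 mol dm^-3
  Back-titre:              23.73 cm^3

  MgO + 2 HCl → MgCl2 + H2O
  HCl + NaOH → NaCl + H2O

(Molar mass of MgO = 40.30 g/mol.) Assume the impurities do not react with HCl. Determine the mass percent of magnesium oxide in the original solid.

n(HCl) added = 0.03968 × 0.7885 = 0.03129 mol
n(NaOH) used in back-titration = 0.02373 × 0.09187 = 2.180 × 10^-3 mol
n(HCl) left over = 2.180 × 10^-3 mol (1:1 ratio)
n(HCl) consumed by analyte = 0.03129 − 2.180 × 10^-3 = 0.02911 mol
From the 1:2 ratio, n(MgO) = 1/2 × 0.02911 = 0.01455 mol
mass of MgO = 0.01455 × 40.30 = 0.5865 g
% MgO = 0.5865 / 0.7674 × 100 = 76.43 %

76.43 %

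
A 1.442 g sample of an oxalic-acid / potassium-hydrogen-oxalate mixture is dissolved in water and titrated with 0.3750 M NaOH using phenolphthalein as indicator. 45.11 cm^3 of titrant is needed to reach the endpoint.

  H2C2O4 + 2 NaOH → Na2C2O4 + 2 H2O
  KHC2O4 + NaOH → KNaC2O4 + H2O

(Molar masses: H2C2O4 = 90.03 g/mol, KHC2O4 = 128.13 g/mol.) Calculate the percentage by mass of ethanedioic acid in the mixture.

n(NaOH) = 0.04511 × 0.3750 = 0.01692 mol
Let x = n(H2C2O4), y = n(KHC2O4).
Titrant: 2x + 1y = 0.01692;  mass: 90.03x + 128.13y = 1.442
Solving, x = 4.364 × 10^-3 mol, y = 8.188 × 10^-3 mol
mass of H2C2O4 = 4.364 × 10^-3 × 90.03 = 0.3929 g
% H2C2O4 = 0.3929 / 1.442 × 100 = 27.25 %

27.25 %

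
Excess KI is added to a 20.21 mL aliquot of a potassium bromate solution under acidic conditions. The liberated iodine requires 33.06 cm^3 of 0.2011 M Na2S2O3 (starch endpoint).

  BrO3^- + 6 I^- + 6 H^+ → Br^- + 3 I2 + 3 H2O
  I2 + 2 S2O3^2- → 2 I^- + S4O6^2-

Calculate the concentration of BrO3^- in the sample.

n(S2O3^2-) = 0.03306 × 0.2011 = 6.648 × 10^-3 mol
n(I2) = n(S2O3^2-)/2 = 3.324 × 10^-3 mol
From the 1:3 ratio, n(BrO3^-) in the aliquot = 1/3 × 3.324 × 10^-3 = 1.108 × 10^-3 mol
[BrO3^-] = 1.108 × 10^-3 / 0.02021 = 0.05483 mol/L

0.05483 M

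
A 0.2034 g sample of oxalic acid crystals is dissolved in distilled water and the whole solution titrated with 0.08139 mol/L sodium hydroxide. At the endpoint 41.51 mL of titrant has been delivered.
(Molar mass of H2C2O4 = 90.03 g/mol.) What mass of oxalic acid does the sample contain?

H2C2O4 + 2 NaOH → Na2C2O4 + 2 H2O
n(NaOH) = 0.04151 L × 0.08139 mol/L = 3.378 × 10^-3 mol
From the 1:2 ratio, n(H2C2O4) = 1/2 × 3.378 × 10^-3 = 1.689 × 10^-3 mol
mass of H2C2O4 = 1.689 × 10^-3 × 90.03 g/mol = 0.1521 g

0.1521 g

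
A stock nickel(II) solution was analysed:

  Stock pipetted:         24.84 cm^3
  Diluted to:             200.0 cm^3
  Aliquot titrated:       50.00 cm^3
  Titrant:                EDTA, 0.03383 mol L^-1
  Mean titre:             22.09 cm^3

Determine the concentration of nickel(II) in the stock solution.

0.1203 mol/L

Ni^2+ + EDTA^4- → [Ni(EDTA)]^2-
n(EDTA) = 0.02209 × 0.03383 = 7.473 × 10^-4 mol
n(Ni2+) in the aliquot = 7.473 × 10^-4 mol (1:1 ratio)
[Ni2+]_dilute = 7.473 × 10^-4 / 0.05000 = 0.01495 mol/L
Dilution factor = 200.0 / 24.84 = 8.052
[Ni2+]_stock = 0.01495 × 8.052 = 0.1203 mol/L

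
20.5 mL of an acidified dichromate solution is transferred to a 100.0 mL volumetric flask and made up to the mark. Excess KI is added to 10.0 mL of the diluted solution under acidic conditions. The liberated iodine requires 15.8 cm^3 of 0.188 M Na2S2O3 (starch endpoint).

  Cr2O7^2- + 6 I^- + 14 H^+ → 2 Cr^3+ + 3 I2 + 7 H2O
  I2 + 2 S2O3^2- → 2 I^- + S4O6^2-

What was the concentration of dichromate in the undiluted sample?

n(S2O3^2-) = 0.0158 × 0.188 = 2.97 × 10^-3 mol
n(I2) = n(S2O3^2-)/2 = 1.49 × 10^-3 mol
From the 1:3 ratio, n(Cr2O7^2-) in the aliquot = 1/3 × 1.49 × 10^-3 = 4.95 × 10^-4 mol
[Cr2O7^2-]_dilute = 4.95 × 10^-4 / 0.0100 = 0.0495 mol/L
[Cr2O7^2-]_original = 0.0495 × 100.0/20.5 = 0.241 mol/L

0.241 M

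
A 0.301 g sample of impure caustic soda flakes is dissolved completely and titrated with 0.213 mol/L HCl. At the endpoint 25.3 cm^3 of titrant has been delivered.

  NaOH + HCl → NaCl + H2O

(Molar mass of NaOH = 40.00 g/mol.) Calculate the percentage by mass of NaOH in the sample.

n(HCl) = 0.0253 L × 0.213 mol/L = 5.39 × 10^-3 mol
n(NaOH) = 5.39 × 10^-3 mol (1:1 ratio)
mass of NaOH = 5.39 × 10^-3 × 40.00 g/mol = 0.216 g
% NaOH = 0.216 / 0.301 × 100 = 71.6 %

71.6 %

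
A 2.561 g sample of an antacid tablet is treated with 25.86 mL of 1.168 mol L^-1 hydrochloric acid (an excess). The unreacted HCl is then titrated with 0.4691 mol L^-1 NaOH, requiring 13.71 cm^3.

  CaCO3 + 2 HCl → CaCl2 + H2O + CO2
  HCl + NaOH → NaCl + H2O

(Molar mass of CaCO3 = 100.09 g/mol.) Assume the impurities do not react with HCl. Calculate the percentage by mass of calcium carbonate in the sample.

46.46 %

n(HCl) added = 0.02586 × 1.168 = 0.03020 mol
n(NaOH) used in back-titration = 0.01371 × 0.4691 = 6.431 × 10^-3 mol
n(HCl) left over = 6.431 × 10^-3 mol (1:1 ratio)
n(HCl) consumed by analyte = 0.03020 − 6.431 × 10^-3 = 0.02377 mol
From the 1:2 ratio, n(CaCO3) = 1/2 × 0.02377 = 0.01189 mol
mass of CaCO3 = 0.01189 × 100.09 = 1.190 g
% CaCO3 = 1.190 / 2.561 × 100 = 46.46 %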